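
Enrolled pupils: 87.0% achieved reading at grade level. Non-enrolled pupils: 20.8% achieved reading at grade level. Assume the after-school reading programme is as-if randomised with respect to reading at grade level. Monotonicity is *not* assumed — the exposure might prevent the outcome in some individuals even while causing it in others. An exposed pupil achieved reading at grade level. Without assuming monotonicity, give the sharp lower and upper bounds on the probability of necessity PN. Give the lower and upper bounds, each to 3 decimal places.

p₁ = 0.87, p₀ = 0.208.
Under exogeneity alone the bounds on PN are max{0,(p₁−p₀)/p₁} ≤ PN ≤ min{1,(1−p₀)/p₁}.
  lower = (p₁ − p₀)/p₁ = 0.662 / 0.87 ≈ 0.7609
  upper = min{1, (1 − p₀)/p₁} = 0.792 / 0.87 ≈ 0.9103

0.761 ≤ PN ≤ 0.910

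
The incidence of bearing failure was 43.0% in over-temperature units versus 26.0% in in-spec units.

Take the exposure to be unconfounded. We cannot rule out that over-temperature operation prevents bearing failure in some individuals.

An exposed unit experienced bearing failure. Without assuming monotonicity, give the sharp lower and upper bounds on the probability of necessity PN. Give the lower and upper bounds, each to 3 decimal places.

0.395 ≤ PN ≤ 1.000

p₁ = 0.43, p₀ = 0.26.
Under exogeneity alone the bounds on PN are max{0,(p₁−p₀)/p₁} ≤ PN ≤ min{1,(1−p₀)/p₁}.
  lower = (p₁ − p₀)/p₁ = 0.17 / 0.43 ≈ 0.3953
  upper = min{1, (1 − p₀)/p₁} = 0.74 / 0.43 ≈ 1.7209 → capped at 1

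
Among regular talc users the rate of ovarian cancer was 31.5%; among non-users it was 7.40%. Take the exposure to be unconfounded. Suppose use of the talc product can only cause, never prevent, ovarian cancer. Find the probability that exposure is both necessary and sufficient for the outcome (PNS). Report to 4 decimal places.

p₁ = 0.315, p₀ = 0.074.
Under exogeneity and monotonicity, PNS = p₁ − p₀.
PNS = 0.315 − 0.074 = 0.241

PNS ≈ 0.2410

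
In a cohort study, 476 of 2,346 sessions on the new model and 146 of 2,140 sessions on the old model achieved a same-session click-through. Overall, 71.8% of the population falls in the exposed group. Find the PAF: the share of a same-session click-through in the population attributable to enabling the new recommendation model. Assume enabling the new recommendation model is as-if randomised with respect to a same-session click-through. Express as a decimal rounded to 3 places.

p₁ = P(outcome | exposed) = 476/2346 = 0.2029
p₀ = P(outcome | unexposed) = 146/2140 = 0.068224
Overall risk P(Y=1) = π·p₁ + (1−π)·p₀ = 0.718×0.2029 + 0.282×0.068224 = 0.16492.
Under exogeneity, PAF = [P(Y=1) − p₀] / P(Y=1).
PAF = (0.16492 − 0.068224) / 0.16492 ≈ 0.5863

PAF ≈ 0.586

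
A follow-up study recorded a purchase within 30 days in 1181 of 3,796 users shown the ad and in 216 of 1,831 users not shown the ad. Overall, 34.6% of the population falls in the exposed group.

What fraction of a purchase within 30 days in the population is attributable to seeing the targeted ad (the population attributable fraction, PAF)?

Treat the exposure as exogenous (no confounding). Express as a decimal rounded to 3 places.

p₁ = P(outcome | exposed) = 1181/3796 = 0.31112
p₀ = P(outcome | unexposed) = 216/1831 = 0.11797
Overall risk P(Y=1) = π·p₁ + (1−π)·p₀ = 0.346×0.31112 + 0.654×0.11797 = 0.1848.
Under exogeneity, PAF = [P(Y=1) − p₀] / P(Y=1).
PAF = (0.1848 − 0.11797) / 0.1848 ≈ 0.3616

PAF ≈ 0.362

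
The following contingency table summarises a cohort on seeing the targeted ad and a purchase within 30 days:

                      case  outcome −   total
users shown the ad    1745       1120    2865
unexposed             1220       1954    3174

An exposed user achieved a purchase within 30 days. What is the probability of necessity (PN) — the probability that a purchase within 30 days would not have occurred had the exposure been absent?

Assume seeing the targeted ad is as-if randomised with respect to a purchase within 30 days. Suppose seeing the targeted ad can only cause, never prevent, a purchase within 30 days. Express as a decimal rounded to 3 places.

PN ≈ 0.369

p₁ = P(outcome | exposed) = 1745/2865 = 0.60908
p₀ = P(outcome | unexposed) = 1220/3174 = 0.38437
Under exogeneity and monotonicity, PN = (p₁ − p₀) / p₁.
PN = (0.60908 − 0.38437) / 0.60908 = 0.2247 / 0.60908 ≈ 0.3689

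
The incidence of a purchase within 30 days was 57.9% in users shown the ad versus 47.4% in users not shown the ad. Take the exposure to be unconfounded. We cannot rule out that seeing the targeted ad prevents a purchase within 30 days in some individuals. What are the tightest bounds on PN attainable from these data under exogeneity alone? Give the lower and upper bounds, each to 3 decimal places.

0.181 ≤ PN ≤ 0.908

p₁ = 0.579, p₀ = 0.474.
Under exogeneity alone the bounds on PN are max{0,(p₁−p₀)/p₁} ≤ PN ≤ min{1,(1−p₀)/p₁}.
  lower = (p₁ − p₀)/p₁ = 0.105 / 0.579 ≈ 0.1813
  upper = min{1, (1 − p₀)/p₁} = 0.526 / 0.579 ≈ 0.9085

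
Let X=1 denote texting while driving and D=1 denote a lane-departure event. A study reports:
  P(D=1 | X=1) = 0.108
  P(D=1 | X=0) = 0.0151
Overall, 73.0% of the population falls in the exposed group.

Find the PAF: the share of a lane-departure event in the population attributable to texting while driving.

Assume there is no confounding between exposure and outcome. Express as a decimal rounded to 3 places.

PAF ≈ 0.818

Let p₁ = 0.108, p₀ = 0.0151.
Overall risk P(Y=1) = π·p₁ + (1−π)·p₀ = 0.73×0.108 + 0.27×0.0151 = 0.082917.
Under exogeneity, PAF = [P(Y=1) − p₀] / P(Y=1).
PAF = (0.082917 − 0.0151) / 0.082917 ≈ 0.8179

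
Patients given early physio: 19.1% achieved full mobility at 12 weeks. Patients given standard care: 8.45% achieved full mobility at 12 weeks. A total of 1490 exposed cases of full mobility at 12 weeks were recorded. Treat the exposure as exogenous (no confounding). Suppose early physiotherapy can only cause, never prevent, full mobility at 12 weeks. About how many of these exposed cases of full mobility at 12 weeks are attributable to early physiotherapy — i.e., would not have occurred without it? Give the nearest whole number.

p₁ = 0.191, p₀ = 0.0845.
PN = (p₁ − p₀)/p₁ = (0.191 − 0.0845) / 0.191 ≈ 0.55759.
Attributable cases ≈ PN × (exposed cases) = 0.55759 × 1490 ≈ 830.81.

about 831 cases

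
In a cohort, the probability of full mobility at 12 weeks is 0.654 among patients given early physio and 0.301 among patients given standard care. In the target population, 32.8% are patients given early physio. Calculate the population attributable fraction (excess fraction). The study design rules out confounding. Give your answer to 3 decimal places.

PAF ≈ 0.278

Let p₁ = 0.654, p₀ = 0.301.
Overall risk P(Y=1) = π·p₁ + (1−π)·p₀ = 0.328×0.654 + 0.672×0.301 = 0.41678.
Under exogeneity, PAF = [P(Y=1) − p₀] / P(Y=1).
PAF = (0.41678 − 0.301) / 0.41678 ≈ 0.2778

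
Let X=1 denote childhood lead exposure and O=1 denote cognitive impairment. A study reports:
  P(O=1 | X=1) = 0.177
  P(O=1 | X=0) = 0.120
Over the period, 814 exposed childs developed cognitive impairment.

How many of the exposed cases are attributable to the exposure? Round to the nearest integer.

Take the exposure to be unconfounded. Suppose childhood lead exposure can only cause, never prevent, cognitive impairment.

Let p₁ = 0.177, p₀ = 0.12.
PN = (p₁ − p₀)/p₁ = (0.177 − 0.12) / 0.177 ≈ 0.32203.
Attributable cases ≈ PN × (exposed cases) = 0.32203 × 814 ≈ 262.14.

about 262 cases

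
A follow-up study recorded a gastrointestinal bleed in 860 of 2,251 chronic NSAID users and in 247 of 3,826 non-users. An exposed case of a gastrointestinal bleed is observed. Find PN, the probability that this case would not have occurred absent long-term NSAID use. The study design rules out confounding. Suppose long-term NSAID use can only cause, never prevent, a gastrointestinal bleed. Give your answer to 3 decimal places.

p₁ = P(outcome | exposed) = 860/2251 = 0.38205
p₀ = P(outcome | unexposed) = 247/3826 = 0.064558
Under exogeneity and monotonicity, PN = (p₁ − p₀) / p₁.
PN = (0.38205 − 0.064558) / 0.38205 = 0.31749 / 0.38205 ≈ 0.8310

PN ≈ 0.831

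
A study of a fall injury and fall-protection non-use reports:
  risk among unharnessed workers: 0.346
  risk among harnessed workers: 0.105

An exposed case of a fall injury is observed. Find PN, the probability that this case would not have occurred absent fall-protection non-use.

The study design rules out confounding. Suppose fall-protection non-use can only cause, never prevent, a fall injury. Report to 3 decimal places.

Let p₁ = 0.346, p₀ = 0.105.
Under exogeneity and monotonicity, PN = (p₁ − p₀) / p₁.
PN = (0.346 − 0.105) / 0.346 = 0.241 / 0.346 ≈ 0.6965

PN ≈ 0.697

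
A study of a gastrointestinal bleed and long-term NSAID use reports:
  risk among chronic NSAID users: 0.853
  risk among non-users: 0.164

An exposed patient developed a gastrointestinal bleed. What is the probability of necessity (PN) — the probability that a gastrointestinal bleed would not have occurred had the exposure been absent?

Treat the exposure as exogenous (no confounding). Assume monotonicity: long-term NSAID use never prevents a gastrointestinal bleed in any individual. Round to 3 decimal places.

PN ≈ 0.808

Let p₁ = 0.853, p₀ = 0.164.
Under exogeneity and monotonicity, PN = (p₁ − p₀) / p₁.
PN = (0.853 − 0.164) / 0.853 = 0.689 / 0.853 ≈ 0.8077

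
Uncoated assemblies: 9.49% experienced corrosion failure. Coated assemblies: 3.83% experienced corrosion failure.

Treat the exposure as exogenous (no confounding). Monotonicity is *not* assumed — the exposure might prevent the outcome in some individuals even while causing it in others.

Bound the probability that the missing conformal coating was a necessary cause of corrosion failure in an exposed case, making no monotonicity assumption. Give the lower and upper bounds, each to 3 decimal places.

0.596 ≤ PN ≤ 1.000

p₁ = 0.0949, p₀ = 0.0383.
Under exogeneity alone the bounds on PN are max{0,(p₁−p₀)/p₁} ≤ PN ≤ min{1,(1−p₀)/p₁}.
  lower = (p₁ − p₀)/p₁ = 0.0566 / 0.0949 ≈ 0.5964
  upper = min{1, (1 − p₀)/p₁} = 0.9617 / 0.0949 ≈ 10.1338 → capped at 1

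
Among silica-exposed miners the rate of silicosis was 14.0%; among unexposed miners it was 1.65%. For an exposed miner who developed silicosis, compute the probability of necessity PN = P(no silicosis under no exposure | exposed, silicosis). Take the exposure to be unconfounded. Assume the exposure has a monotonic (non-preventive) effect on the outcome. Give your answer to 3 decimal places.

PN ≈ 0.882

p₁ = 0.14, p₀ = 0.0165.
Under exogeneity and monotonicity, PN = (p₁ − p₀) / p₁.
PN = (0.14 − 0.0165) / 0.14 = 0.1235 / 0.14 ≈ 0.8821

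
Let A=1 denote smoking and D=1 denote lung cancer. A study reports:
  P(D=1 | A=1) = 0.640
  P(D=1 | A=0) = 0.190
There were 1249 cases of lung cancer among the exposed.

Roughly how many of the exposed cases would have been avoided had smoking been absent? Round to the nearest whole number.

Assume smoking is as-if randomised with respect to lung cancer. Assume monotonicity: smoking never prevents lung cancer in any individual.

about 878 cases

Let p₁ = 0.64, p₀ = 0.19.
PN = (p₁ − p₀)/p₁ = (0.64 − 0.19) / 0.64 ≈ 0.70312.
Attributable cases ≈ PN × (exposed cases) = 0.70312 × 1249 ≈ 878.20.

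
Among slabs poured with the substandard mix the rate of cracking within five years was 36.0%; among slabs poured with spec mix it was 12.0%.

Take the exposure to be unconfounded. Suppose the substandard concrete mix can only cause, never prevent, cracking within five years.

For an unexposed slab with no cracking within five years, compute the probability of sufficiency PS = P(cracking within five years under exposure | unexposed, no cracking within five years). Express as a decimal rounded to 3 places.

PS ≈ 0.273

p₁ = 0.36, p₀ = 0.12.
Under exogeneity and monotonicity, PS = (p₁ − p₀) / (1 − p₀).
PS = (0.36 − 0.12) / (1 − 0.12) = 0.24 / 0.88 ≈ 0.2727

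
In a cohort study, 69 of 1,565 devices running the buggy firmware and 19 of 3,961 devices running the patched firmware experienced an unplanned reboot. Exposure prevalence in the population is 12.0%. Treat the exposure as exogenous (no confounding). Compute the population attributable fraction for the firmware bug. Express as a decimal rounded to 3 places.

PAF ≈ 0.496

p₁ = P(outcome | exposed) = 69/1565 = 0.044089
p₀ = P(outcome | unexposed) = 19/3961 = 0.0047968
Overall risk P(Y=1) = π·p₁ + (1−π)·p₀ = 0.12×0.044089 + 0.88×0.0047968 = 0.0095119.
Under exogeneity, PAF = [P(Y=1) − p₀] / P(Y=1).
PAF = (0.0095119 − 0.0047968) / 0.0095119 ≈ 0.4957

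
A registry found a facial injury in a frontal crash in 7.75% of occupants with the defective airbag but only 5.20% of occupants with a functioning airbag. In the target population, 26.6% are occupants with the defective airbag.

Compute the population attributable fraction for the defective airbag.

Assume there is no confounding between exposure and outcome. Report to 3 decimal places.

PAF ≈ 0.115

p₁ = 0.0775, p₀ = 0.052.
Overall risk P(Y=1) = π·p₁ + (1−π)·p₀ = 0.266×0.0775 + 0.734×0.052 = 0.058783.
Under exogeneity, PAF = [P(Y=1) − p₀] / P(Y=1).
PAF = (0.058783 − 0.052) / 0.058783 ≈ 0.1154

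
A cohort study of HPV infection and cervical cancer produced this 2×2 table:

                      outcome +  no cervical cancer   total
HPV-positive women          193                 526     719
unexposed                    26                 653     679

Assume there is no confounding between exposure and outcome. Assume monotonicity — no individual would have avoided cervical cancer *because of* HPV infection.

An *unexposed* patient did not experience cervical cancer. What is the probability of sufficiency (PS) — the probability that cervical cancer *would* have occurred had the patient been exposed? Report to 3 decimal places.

PS ≈ 0.239

p₁ = P(outcome | exposed) = 193/719 = 0.26843
p₀ = P(outcome | unexposed) = 26/679 = 0.038292
Under exogeneity and monotonicity, PS = (p₁ − p₀)/(1 − p₀).
PS = (0.26843 − 0.038292) / 0.96171 ≈ 0.2393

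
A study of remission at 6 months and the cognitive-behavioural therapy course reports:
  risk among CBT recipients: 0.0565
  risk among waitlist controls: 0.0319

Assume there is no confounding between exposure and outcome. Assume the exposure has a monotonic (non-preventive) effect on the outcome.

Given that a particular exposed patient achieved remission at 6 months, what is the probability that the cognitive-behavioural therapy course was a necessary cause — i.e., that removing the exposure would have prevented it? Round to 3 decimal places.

Let p₁ = 0.0565, p₀ = 0.0319.
Under exogeneity and monotonicity, PN = (p₁ − p₀) / p₁.
PN = (0.0565 − 0.0319) / 0.0565 = 0.0246 / 0.0565 ≈ 0.4354

PN ≈ 0.435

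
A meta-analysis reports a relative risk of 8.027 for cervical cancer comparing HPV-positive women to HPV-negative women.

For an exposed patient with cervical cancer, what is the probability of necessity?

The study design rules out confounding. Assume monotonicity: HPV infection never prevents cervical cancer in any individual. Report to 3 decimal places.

Under exogeneity and monotonicity, PN = (RR − 1) / RR = 1 − 1/RR.
PN = (8.027 − 1) / 8.027 = 7.027 / 8.027 ≈ 0.8754

PN ≈ 0.875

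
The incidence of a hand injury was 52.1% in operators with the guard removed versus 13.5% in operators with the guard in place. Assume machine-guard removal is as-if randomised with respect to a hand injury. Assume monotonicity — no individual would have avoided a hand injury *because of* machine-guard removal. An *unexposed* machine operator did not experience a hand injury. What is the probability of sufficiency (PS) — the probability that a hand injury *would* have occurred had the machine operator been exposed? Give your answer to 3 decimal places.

p₁ = 0.521, p₀ = 0.135.
Under exogeneity and monotonicity, PS = (p₁ − p₀) / (1 − p₀).
PS = (0.521 − 0.135) / (1 − 0.135) = 0.386 / 0.865 ≈ 0.4462

PS ≈ 0.446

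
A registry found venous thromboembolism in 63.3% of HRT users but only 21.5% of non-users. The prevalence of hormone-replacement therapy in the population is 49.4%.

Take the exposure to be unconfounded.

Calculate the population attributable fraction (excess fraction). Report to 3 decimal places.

p₁ = 0.633, p₀ = 0.215.
Overall risk P(Y=1) = π·p₁ + (1−π)·p₀ = 0.494×0.633 + 0.506×0.215 = 0.42149.
Under exogeneity, PAF = [P(Y=1) − p₀] / P(Y=1).
PAF = (0.42149 − 0.215) / 0.42149 ≈ 0.4899

PAF ≈ 0.490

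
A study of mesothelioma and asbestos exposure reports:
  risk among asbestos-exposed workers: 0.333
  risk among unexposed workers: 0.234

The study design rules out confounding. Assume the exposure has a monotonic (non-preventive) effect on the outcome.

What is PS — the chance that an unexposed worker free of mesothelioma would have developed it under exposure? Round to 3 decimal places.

PS ≈ 0.129

Let p₁ = 0.333, p₀ = 0.234.
Under exogeneity and monotonicity, PS = (p₁ − p₀) / (1 − p₀).
PS = (0.333 − 0.234) / (1 − 0.234) = 0.099 / 0.766 ≈ 0.1292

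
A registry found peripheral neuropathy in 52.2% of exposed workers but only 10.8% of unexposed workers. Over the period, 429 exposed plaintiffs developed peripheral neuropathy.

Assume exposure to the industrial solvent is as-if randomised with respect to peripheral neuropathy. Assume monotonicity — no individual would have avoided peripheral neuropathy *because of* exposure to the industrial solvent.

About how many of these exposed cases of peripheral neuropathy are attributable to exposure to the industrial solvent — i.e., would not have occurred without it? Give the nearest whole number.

p₁ = 0.522, p₀ = 0.108.
PN = (p₁ − p₀)/p₁ = (0.522 − 0.108) / 0.522 ≈ 0.79310.
Attributable cases ≈ PN × (exposed cases) = 0.79310 × 429 ≈ 340.24.

about 340 cases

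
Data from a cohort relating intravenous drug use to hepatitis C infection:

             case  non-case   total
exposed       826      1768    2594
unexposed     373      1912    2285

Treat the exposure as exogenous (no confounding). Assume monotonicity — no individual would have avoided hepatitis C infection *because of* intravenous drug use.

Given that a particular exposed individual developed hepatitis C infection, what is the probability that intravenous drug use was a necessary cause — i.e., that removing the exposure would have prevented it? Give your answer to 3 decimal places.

PN ≈ 0.487

p₁ = P(outcome | exposed) = 826/2594 = 0.31843
p₀ = P(outcome | unexposed) = 373/2285 = 0.16324
Under exogeneity and monotonicity, PN = (p₁ − p₀)/p₁.
PN = (0.31843 − 0.16324) / 0.31843 ≈ 0.4874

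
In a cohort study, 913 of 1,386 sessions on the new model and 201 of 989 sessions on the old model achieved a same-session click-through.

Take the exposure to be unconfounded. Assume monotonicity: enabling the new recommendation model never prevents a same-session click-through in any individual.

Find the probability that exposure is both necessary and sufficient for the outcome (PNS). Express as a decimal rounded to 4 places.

PNS ≈ 0.4555

p₁ = P(outcome | exposed) = 913/1386 = 0.65873
p₀ = P(outcome | unexposed) = 201/989 = 0.20324
Under exogeneity and monotonicity, PNS = p₁ − p₀.
PNS = 0.65873 − 0.20324 = 0.45549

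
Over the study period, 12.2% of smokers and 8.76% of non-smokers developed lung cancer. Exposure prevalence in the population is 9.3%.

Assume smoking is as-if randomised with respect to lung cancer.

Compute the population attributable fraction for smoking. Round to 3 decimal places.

p₁ = 0.122, p₀ = 0.0876.
Overall risk P(Y=1) = π·p₁ + (1−π)·p₀ = 0.093×0.122 + 0.907×0.0876 = 0.090799.
Under exogeneity, PAF = [P(Y=1) − p₀] / P(Y=1).
PAF = (0.090799 − 0.0876) / 0.090799 ≈ 0.0352

PAF ≈ 0.035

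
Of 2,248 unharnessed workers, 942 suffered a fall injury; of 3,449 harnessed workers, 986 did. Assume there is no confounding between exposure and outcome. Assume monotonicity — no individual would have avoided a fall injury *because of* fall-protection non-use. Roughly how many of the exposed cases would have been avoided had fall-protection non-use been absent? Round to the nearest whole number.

about 299 cases

p₁ = P(outcome | exposed) = 942/2248 = 0.41904
p₀ = P(outcome | unexposed) = 986/3449 = 0.28588
PN = (p₁ − p₀)/p₁ = (0.41904 − 0.28588) / 0.41904 ≈ 0.31777.
Attributable cases ≈ PN × (exposed cases) = 0.31777 × 942 ≈ 299.34.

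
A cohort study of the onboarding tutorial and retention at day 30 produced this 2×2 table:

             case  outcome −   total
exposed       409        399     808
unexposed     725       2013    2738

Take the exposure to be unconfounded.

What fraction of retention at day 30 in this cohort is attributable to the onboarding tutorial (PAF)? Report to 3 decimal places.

p₁ = P(outcome | exposed) = 409/808 = 0.50619
p₀ = P(outcome | unexposed) = 725/2738 = 0.26479
Exposure prevalence π = 808/3546 = 0.22786; overall risk P(Y=1) = 0.3198.
Under exogeneity, PAF = [P(Y=1) − p₀]/P(Y=1).
PAF = (0.3198 − 0.26479) / 0.3198 ≈ 0.1720

PAF ≈ 0.172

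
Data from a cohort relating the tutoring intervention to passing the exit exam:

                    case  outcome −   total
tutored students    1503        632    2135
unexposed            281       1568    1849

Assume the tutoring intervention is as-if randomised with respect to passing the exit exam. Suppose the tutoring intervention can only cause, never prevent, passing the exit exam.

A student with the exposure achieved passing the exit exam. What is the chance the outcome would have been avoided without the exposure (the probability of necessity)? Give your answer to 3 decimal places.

p₁ = P(outcome | exposed) = 1503/2135 = 0.70398
p₀ = P(outcome | unexposed) = 281/1849 = 0.15197
Under exogeneity and monotonicity, PN = (p₁ − p₀) / p₁.
PN = (0.70398 − 0.15197) / 0.70398 = 0.55201 / 0.70398 ≈ 0.7841

PN ≈ 0.784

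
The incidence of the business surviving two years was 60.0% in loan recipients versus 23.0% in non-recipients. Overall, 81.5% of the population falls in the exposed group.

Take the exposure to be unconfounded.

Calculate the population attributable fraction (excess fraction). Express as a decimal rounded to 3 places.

PAF ≈ 0.567

p₁ = 0.6, p₀ = 0.23.
Overall risk P(Y=1) = π·p₁ + (1−π)·p₀ = 0.815×0.6 + 0.185×0.23 = 0.53155.
Under exogeneity, PAF = [P(Y=1) − p₀] / P(Y=1).
PAF = (0.53155 − 0.23) / 0.53155 ≈ 0.5673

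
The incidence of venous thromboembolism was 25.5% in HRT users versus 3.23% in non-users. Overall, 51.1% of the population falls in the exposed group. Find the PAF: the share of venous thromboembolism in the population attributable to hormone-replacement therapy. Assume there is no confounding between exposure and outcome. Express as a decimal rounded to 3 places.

p₁ = 0.255, p₀ = 0.0323.
Overall risk P(Y=1) = π·p₁ + (1−π)·p₀ = 0.511×0.255 + 0.489×0.0323 = 0.1461.
Under exogeneity, PAF = [P(Y=1) − p₀] / P(Y=1).
PAF = (0.1461 − 0.0323) / 0.1461 ≈ 0.7789

PAF ≈ 0.779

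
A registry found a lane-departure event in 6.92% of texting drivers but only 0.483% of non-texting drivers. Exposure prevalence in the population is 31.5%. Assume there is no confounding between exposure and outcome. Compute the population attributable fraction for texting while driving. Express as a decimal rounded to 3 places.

PAF ≈ 0.808

p₁ = 0.0692, p₀ = 0.00483.
Overall risk P(Y=1) = π·p₁ + (1−π)·p₀ = 0.315×0.0692 + 0.685×0.00483 = 0.025107.
Under exogeneity, PAF = [P(Y=1) − p₀] / P(Y=1).
PAF = (0.025107 − 0.00483) / 0.025107 ≈ 0.8076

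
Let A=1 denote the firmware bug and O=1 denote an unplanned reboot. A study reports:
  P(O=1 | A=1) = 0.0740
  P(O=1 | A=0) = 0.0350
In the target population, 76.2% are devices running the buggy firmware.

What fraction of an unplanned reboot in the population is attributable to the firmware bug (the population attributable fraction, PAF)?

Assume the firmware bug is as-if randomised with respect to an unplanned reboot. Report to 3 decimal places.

Let p₁ = 0.074, p₀ = 0.035.
Overall risk P(Y=1) = π·p₁ + (1−π)·p₀ = 0.762×0.074 + 0.238×0.035 = 0.064718.
Under exogeneity, PAF = [P(Y=1) − p₀] / P(Y=1).
PAF = (0.064718 − 0.035) / 0.064718 ≈ 0.4592

PAF ≈ 0.459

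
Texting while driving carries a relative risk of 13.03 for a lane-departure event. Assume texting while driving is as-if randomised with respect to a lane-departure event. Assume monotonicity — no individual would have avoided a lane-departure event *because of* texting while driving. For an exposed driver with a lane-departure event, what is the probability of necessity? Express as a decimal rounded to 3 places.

PN ≈ 0.923

Under exogeneity and monotonicity, PN = (RR − 1) / RR = 1 − 1/RR.
PN = (13.03 − 1) / 13.03 = 12.03 / 13.03 ≈ 0.9233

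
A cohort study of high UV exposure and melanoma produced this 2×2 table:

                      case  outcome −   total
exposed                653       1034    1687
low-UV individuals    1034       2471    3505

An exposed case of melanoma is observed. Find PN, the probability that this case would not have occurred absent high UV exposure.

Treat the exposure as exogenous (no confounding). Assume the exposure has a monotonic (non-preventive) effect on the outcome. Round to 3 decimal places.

PN ≈ 0.238

p₁ = P(outcome | exposed) = 653/1687 = 0.38708
p₀ = P(outcome | unexposed) = 1034/3505 = 0.29501
Under exogeneity and monotonicity, PN = (p₁ − p₀)/p₁.
PN = (0.38708 − 0.29501) / 0.38708 ≈ 0.2379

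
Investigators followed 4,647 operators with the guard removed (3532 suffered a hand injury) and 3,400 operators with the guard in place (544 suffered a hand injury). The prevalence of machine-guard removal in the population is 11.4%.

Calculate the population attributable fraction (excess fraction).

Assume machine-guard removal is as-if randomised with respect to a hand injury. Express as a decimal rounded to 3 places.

p₁ = P(outcome | exposed) = 3532/4647 = 0.76006
p₀ = P(outcome | unexposed) = 544/3400 = 0.16
Overall risk P(Y=1) = π·p₁ + (1−π)·p₀ = 0.114×0.76006 + 0.886×0.16 = 0.22841.
Under exogeneity, PAF = [P(Y=1) − p₀] / P(Y=1).
PAF = (0.22841 − 0.16) / 0.22841 ≈ 0.2995

PAF ≈ 0.299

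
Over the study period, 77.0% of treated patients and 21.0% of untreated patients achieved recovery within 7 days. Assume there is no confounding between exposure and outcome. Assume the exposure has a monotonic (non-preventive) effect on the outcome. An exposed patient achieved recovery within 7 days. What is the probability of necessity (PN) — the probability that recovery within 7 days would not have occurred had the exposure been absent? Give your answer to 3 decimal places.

PN ≈ 0.727

p₁ = 0.77, p₀ = 0.21.
Under exogeneity and monotonicity, PN = (p₁ − p₀) / p₁.
PN = (0.77 − 0.21) / 0.77 = 0.56 / 0.77 ≈ 0.7273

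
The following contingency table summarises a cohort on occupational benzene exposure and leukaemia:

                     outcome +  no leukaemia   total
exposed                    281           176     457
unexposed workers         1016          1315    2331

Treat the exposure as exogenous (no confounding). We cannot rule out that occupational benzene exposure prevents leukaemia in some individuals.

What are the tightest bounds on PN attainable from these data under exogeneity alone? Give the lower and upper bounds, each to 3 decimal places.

p₁ = P(outcome | exposed) = 281/457 = 0.61488
p₀ = P(outcome | unexposed) = 1016/2331 = 0.43586
Under exogeneity alone the bounds on PN are max{0,(p₁−p₀)/p₁} ≤ PN ≤ min{1,(1−p₀)/p₁}.
  lower = (p₁ − p₀)/p₁ = 0.17902 / 0.61488 ≈ 0.2911
  upper = min{1, (1 − p₀)/p₁} = 0.56414 / 0.61488 ≈ 0.9175

0.291 ≤ PN ≤ 0.917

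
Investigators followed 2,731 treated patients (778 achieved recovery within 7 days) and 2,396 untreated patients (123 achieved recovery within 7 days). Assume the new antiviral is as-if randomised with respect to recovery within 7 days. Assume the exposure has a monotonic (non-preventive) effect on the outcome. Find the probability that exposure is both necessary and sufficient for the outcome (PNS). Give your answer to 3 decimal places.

PNS ≈ 0.234

p₁ = P(outcome | exposed) = 778/2731 = 0.28488
p₀ = P(outcome | unexposed) = 123/2396 = 0.051336
Under exogeneity and monotonicity, PNS = p₁ − p₀.
PNS = 0.28488 − 0.051336 = 0.23354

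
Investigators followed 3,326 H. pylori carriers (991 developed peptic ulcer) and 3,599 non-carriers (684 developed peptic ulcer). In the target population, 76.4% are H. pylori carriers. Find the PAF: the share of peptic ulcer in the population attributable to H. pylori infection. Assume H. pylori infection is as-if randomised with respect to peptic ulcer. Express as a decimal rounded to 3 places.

p₁ = P(outcome | exposed) = 991/3326 = 0.29796
p₀ = P(outcome | unexposed) = 684/3599 = 0.19005
Overall risk P(Y=1) = π·p₁ + (1−π)·p₀ = 0.764×0.29796 + 0.236×0.19005 = 0.27249.
Under exogeneity, PAF = [P(Y=1) − p₀] / P(Y=1).
PAF = (0.27249 − 0.19005) / 0.27249 ≈ 0.3025

PAF ≈ 0.303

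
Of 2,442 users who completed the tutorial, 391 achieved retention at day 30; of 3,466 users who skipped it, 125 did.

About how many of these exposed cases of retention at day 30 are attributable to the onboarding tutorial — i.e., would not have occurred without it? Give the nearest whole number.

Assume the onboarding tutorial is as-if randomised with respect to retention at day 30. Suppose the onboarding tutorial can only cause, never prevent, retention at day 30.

p₁ = P(outcome | exposed) = 391/2442 = 0.16011
p₀ = P(outcome | unexposed) = 125/3466 = 0.036065
PN = (p₁ − p₀)/p₁ = (0.16011 − 0.036065) / 0.16011 ≈ 0.77476.
Attributable cases ≈ PN × (exposed cases) = 0.77476 × 391 ≈ 302.93.

about 303 cases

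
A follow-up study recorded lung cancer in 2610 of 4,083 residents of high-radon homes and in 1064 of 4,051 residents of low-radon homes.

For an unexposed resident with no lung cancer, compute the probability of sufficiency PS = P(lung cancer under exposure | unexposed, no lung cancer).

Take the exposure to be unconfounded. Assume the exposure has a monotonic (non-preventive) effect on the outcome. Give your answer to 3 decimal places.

PS ≈ 0.511

p₁ = P(outcome | exposed) = 2610/4083 = 0.63924
p₀ = P(outcome | unexposed) = 1064/4051 = 0.26265
Under exogeneity and monotonicity, PS = (p₁ − p₀) / (1 − p₀).
PS = (0.63924 − 0.26265) / (1 − 0.26265) = 0.37658 / 0.73735 ≈ 0.5107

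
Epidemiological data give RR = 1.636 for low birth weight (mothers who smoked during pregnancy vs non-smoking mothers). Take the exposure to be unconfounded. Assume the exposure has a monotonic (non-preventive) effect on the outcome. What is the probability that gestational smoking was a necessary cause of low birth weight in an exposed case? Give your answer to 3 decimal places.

Under exogeneity and monotonicity, PN = (RR − 1) / RR = 1 − 1/RR.
PN = (1.636 − 1) / 1.636 = 0.636 / 1.636 ≈ 0.3888

PN ≈ 0.389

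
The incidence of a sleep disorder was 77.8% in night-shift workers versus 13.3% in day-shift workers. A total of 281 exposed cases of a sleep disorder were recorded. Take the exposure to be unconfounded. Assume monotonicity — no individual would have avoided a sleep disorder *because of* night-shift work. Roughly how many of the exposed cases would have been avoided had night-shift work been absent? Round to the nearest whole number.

about 233 cases

p₁ = 0.778, p₀ = 0.133.
PN = (p₁ − p₀)/p₁ = (0.778 − 0.133) / 0.778 ≈ 0.82905.
Attributable cases ≈ PN × (exposed cases) = 0.82905 × 281 ≈ 232.96.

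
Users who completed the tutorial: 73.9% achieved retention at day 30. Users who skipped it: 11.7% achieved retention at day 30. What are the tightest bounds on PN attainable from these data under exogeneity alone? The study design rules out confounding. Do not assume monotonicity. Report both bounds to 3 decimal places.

0.842 ≤ PN ≤ 1.000

p₁ = 0.739, p₀ = 0.117.
Under exogeneity alone the bounds on PN are max{0,(p₁−p₀)/p₁} ≤ PN ≤ min{1,(1−p₀)/p₁}.
  lower = (p₁ − p₀)/p₁ = 0.622 / 0.739 ≈ 0.8417
  upper = min{1, (1 − p₀)/p₁} = 0.883 / 0.739 ≈ 1.1949 → capped at 1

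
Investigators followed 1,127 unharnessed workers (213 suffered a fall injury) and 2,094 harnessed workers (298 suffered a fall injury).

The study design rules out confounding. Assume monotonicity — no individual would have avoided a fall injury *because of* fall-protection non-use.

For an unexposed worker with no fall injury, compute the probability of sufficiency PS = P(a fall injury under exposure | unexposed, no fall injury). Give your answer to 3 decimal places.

PS ≈ 0.054

p₁ = P(outcome | exposed) = 213/1127 = 0.189
p₀ = P(outcome | unexposed) = 298/2094 = 0.14231
Under exogeneity and monotonicity, PS = (p₁ − p₀) / (1 − p₀).
PS = (0.189 − 0.14231) / (1 − 0.14231) = 0.046686 / 0.85769 ≈ 0.0544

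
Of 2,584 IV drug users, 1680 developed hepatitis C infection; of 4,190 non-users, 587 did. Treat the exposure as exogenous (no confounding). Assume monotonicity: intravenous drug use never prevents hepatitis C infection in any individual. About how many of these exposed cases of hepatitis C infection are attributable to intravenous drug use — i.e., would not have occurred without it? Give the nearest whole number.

p₁ = P(outcome | exposed) = 1680/2584 = 0.65015
p₀ = P(outcome | unexposed) = 587/4190 = 0.1401
PN = (p₁ − p₀)/p₁ = (0.65015 − 0.1401) / 0.65015 ≈ 0.78452.
Attributable cases ≈ PN × (exposed cases) = 0.78452 × 1680 ≈ 1317.99.

about 1318 cases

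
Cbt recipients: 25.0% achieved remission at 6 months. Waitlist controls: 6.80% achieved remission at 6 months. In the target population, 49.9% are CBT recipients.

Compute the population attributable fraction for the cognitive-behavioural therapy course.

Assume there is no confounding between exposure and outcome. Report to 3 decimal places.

PAF ≈ 0.572

p₁ = 0.25, p₀ = 0.068.
Overall risk P(Y=1) = π·p₁ + (1−π)·p₀ = 0.499×0.25 + 0.501×0.068 = 0.15882.
Under exogeneity, PAF = [P(Y=1) − p₀] / P(Y=1).
PAF = (0.15882 − 0.068) / 0.15882 ≈ 0.5718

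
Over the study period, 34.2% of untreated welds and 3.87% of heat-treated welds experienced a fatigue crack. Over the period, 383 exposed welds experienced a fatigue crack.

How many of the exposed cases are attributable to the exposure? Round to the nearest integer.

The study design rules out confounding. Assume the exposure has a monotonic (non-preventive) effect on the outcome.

p₁ = 0.342, p₀ = 0.0387.
PN = (p₁ − p₀)/p₁ = (0.342 − 0.0387) / 0.342 ≈ 0.88684.
Attributable cases ≈ PN × (exposed cases) = 0.88684 × 383 ≈ 339.66.

about 340 cases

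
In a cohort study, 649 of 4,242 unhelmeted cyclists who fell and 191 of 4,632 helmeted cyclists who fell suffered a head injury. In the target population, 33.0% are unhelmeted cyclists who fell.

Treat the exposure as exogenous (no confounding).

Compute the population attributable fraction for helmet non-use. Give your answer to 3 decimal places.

PAF ≈ 0.472

p₁ = P(outcome | exposed) = 649/4242 = 0.15299
p₀ = P(outcome | unexposed) = 191/4632 = 0.041235
Overall risk P(Y=1) = π·p₁ + (1−π)·p₀ = 0.33×0.15299 + 0.67×0.041235 = 0.078115.
Under exogeneity, PAF = [P(Y=1) − p₀] / P(Y=1).
PAF = (0.078115 − 0.041235) / 0.078115 ≈ 0.4721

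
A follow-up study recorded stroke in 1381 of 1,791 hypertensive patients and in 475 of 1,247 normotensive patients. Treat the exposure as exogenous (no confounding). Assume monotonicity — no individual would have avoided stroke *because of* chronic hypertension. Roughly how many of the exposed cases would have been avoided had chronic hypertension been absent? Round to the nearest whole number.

about 699 cases

p₁ = P(outcome | exposed) = 1381/1791 = 0.77108
p₀ = P(outcome | unexposed) = 475/1247 = 0.38091
PN = (p₁ − p₀)/p₁ = (0.77108 − 0.38091) / 0.77108 ≈ 0.50600.
Attributable cases ≈ PN × (exposed cases) = 0.50600 × 1381 ≈ 698.78.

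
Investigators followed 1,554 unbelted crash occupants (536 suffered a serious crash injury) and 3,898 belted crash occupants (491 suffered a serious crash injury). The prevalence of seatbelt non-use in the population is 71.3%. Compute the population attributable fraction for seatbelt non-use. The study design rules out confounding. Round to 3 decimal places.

p₁ = P(outcome | exposed) = 536/1554 = 0.34492
p₀ = P(outcome | unexposed) = 491/3898 = 0.12596
Overall risk P(Y=1) = π·p₁ + (1−π)·p₀ = 0.713×0.34492 + 0.287×0.12596 = 0.28208.
Under exogeneity, PAF = [P(Y=1) − p₀] / P(Y=1).
PAF = (0.28208 − 0.12596) / 0.28208 ≈ 0.5534

PAF ≈ 0.553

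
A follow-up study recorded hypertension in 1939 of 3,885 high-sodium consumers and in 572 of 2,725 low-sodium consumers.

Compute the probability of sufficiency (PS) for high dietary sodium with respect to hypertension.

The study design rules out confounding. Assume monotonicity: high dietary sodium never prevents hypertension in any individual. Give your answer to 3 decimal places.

PS ≈ 0.366

p₁ = P(outcome | exposed) = 1939/3885 = 0.4991
p₀ = P(outcome | unexposed) = 572/2725 = 0.20991
Under exogeneity and monotonicity, PS = (p₁ − p₀) / (1 − p₀).
PS = (0.4991 − 0.20991) / (1 − 0.20991) = 0.28919 / 0.79009 ≈ 0.3660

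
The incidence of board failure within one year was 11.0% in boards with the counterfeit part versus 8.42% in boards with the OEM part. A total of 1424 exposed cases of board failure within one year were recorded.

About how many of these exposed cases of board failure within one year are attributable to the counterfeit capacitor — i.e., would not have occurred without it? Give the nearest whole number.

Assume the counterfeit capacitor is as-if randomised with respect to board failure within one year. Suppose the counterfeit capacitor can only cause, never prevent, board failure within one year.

p₁ = 0.11, p₀ = 0.0842.
PN = (p₁ − p₀)/p₁ = (0.11 − 0.0842) / 0.11 ≈ 0.23455.
Attributable cases ≈ PN × (exposed cases) = 0.23455 × 1424 ≈ 333.99.

about 334 cases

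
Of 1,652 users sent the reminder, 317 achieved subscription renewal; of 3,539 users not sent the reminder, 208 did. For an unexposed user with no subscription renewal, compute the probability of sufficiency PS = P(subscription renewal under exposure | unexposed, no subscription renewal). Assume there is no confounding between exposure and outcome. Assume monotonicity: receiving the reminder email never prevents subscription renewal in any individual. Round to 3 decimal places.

p₁ = P(outcome | exposed) = 317/1652 = 0.19189
p₀ = P(outcome | unexposed) = 208/3539 = 0.058774
Under exogeneity and monotonicity, PS = (p₁ − p₀) / (1 − p₀).
PS = (0.19189 − 0.058774) / (1 − 0.058774) = 0.13311 / 0.94123 ≈ 0.1414

PS ≈ 0.141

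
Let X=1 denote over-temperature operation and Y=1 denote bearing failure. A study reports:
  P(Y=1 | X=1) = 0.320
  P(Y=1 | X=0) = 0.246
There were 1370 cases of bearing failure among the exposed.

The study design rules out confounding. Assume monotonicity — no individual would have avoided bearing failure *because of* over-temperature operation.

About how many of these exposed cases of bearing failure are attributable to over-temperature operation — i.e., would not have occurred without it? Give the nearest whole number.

Let p₁ = 0.32, p₀ = 0.246.
PN = (p₁ − p₀)/p₁ = (0.32 − 0.246) / 0.32 ≈ 0.23125.
Attributable cases ≈ PN × (exposed cases) = 0.23125 × 1370 ≈ 316.81.

about 317 cases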